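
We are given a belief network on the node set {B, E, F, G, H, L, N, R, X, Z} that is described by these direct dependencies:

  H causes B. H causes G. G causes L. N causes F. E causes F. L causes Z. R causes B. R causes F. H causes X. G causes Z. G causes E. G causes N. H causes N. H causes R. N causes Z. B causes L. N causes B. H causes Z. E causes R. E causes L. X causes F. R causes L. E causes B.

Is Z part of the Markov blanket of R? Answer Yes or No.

No

R's children: B, F, L.
R has parents E, H.
Parents of each child, excluding R:
  parents(B) \ {R} = {E, H, N}.
  L also has parents B, E, G.
  parents(F) \ {R} = {E, N, X}.
MB(R) = {B, E, F, G, H, L, N, X}; Z is not in this set.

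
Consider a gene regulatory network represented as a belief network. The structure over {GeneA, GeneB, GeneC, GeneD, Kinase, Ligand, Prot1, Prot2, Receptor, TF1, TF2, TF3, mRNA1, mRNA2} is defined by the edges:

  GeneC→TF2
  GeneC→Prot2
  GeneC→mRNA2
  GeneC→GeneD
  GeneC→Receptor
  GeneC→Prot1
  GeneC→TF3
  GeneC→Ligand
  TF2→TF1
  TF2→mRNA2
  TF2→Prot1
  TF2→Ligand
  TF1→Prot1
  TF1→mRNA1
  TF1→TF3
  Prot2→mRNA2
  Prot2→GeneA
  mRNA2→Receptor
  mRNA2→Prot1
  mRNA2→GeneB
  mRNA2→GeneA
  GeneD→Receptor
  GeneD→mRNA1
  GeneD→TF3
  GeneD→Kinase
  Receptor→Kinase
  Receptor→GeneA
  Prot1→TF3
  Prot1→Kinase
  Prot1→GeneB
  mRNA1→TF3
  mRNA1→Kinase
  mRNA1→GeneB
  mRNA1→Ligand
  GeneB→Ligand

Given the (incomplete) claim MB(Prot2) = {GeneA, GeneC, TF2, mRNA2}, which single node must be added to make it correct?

Receptor

Pa(Prot2) = {GeneC}.
Ch(Prot2) = {GeneA, mRNA2}.
For each child, the remaining parents (spouses of Prot2):
  mRNA2: GeneC, TF2
  GeneA: Receptor, mRNA2
MB(Prot2) = {GeneA, GeneC, Receptor, TF2, mRNA2}.
Comparing with the claimed set, Receptor is missing.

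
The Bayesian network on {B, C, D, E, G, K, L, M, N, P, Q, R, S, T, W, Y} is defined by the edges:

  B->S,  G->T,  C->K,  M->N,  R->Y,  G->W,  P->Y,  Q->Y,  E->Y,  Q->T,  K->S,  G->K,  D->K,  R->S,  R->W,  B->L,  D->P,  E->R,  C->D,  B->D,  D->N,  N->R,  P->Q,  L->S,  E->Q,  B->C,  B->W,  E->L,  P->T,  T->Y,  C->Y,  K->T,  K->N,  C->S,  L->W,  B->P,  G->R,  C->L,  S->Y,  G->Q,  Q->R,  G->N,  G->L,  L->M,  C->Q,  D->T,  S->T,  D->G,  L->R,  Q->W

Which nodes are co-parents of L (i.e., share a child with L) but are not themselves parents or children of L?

Children of L: M, R, S, W.
  M: no additional parents.
  parents(R) \ {L} = {E, G, N, Q}.
  S's other parents are B, C, K, R.
  W's other parents are B, G, Q, R.
Excluding nodes already adjacent to L (B, C, E, G, M, R, S, W), the co-parent-only contribution is {K, N, Q}.

{K, N, Q}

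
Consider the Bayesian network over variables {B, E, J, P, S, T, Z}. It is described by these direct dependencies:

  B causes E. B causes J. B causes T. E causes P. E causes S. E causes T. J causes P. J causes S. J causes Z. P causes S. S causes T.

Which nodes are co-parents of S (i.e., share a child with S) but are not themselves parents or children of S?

{B}

Children of S: T.
  T: B, E
Excluding nodes already adjacent to S (E, J, P, T), the co-parent-only contribution is {B}.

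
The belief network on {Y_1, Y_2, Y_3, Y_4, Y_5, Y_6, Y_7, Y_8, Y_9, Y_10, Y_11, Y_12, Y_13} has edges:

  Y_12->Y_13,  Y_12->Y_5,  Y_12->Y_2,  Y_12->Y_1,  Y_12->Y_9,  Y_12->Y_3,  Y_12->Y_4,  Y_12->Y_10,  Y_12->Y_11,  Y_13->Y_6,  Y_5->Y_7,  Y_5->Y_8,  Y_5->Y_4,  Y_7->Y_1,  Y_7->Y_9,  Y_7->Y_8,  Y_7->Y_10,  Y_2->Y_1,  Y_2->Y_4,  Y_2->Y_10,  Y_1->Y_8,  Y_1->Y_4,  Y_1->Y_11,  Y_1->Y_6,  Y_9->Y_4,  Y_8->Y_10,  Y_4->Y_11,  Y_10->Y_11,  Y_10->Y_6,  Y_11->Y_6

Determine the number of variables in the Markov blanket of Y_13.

5

By definition, MB(Y_13) is built from Y_13's parents, Y_13's children, and the co-parents of Y_13.
Ch(Y_13) = {Y_6}.
Pa(Y_13) = {Y_12}.
For each child, the remaining parents (spouses of Y_13):
  parents(Y_6) \ {Y_13} = {Y_1, Y_10, Y_11}.
MB(Y_13) = {Y_1, Y_6, Y_10, Y_11, Y_12}, which has 5 nodes.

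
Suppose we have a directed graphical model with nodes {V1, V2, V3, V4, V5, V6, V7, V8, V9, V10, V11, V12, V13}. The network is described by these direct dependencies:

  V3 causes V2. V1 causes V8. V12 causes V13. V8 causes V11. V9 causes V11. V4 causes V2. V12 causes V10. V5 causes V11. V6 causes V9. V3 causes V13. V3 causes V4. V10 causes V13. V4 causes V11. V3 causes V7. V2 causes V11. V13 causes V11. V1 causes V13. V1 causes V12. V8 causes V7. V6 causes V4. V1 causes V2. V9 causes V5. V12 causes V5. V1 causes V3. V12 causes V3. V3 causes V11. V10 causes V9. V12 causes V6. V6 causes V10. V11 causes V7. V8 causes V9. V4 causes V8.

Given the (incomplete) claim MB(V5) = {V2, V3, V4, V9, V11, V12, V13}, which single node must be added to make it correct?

V5's parents: V9, V12.
V5's children: V11.
Co-parents of V5 (other parents of its children):
  V11 also has parents V2, V3, V4, V8, V9, V13.
MB(V5) = {V2, V3, V4, V8, V9, V11, V12, V13}.
Comparing with the claimed set, V8 is missing.

V8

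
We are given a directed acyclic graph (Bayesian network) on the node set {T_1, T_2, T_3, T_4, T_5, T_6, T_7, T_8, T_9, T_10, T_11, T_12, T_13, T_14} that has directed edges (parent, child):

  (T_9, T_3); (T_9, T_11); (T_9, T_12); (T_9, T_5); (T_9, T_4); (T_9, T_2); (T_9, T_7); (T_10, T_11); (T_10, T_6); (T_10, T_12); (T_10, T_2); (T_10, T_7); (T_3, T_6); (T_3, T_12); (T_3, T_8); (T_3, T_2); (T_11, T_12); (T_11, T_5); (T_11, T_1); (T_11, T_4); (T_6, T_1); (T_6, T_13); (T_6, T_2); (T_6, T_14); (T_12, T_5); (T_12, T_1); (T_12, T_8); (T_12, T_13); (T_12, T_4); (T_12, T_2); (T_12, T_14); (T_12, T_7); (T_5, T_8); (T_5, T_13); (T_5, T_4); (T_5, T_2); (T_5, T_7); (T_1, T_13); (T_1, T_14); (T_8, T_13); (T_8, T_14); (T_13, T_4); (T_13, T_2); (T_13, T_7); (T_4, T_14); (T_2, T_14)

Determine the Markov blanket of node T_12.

T_12 has children T_1, T_2, T_4, T_5, T_7, T_8, T_13, T_14.
T_12 has parents T_3, T_9, T_10, T_11.
Co-parents of T_12 (other parents of its children):
  parents(T_5) \ {T_12} = {T_9, T_11}.
  T_1 also has parents T_6, T_11.
  T_8's other parents are T_3, T_5.
  T_13's other parents are T_1, T_5, T_6, T_8.
  T_4 also has parents T_5, T_9, T_11, T_13.
  T_2 also has parents T_3, T_5, T_6, T_9, T_10, T_13.
  T_14's other parents are T_1, T_2, T_4, T_6, T_8.
  T_7 also has parents T_5, T_9, T_10, T_13.
Taking the union gives {T_1, T_2, T_3, T_4, T_5, T_6, T_7, T_8, T_9, T_10, T_11, T_13, T_14}.

{T_1, T_2, T_3, T_4, T_5, T_6, T_7, T_8, T_9, T_10, T_11, T_13, T_14}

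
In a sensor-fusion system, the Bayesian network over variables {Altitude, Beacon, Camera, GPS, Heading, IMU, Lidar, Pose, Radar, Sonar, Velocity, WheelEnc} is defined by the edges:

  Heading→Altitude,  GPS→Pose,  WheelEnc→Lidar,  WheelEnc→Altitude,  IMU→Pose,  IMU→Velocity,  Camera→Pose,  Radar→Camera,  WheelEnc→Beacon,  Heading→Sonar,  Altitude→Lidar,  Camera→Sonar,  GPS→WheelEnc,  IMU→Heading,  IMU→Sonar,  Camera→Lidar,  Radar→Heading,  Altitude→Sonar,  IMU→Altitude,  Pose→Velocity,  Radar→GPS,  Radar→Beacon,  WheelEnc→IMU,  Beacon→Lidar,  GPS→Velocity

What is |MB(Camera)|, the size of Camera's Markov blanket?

A node's Markov blanket = Pa ∪ Ch ∪ (parents of Ch other than the node itself).
Pa(Camera) = {Radar}.
Ch(Camera) = {Lidar, Pose, Sonar}.
Co-parents of Camera (other parents of its children):
  Pose: GPS, IMU
  Lidar: Altitude, Beacon, WheelEnc
  Sonar: Altitude, Heading, IMU
MB(Camera) = {Altitude, Beacon, GPS, Heading, IMU, Lidar, Pose, Radar, Sonar, WheelEnc}, which has 10 nodes.

10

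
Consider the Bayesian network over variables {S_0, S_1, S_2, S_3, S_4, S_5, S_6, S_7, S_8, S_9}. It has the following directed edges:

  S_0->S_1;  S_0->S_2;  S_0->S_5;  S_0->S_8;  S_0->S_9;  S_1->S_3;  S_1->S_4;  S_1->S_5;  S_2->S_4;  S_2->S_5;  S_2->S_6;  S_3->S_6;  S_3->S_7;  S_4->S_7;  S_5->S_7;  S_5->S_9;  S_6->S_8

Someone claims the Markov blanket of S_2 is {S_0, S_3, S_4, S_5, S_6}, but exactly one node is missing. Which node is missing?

S_1

Parents of S_2: S_0.
S_2 has children S_4, S_5, S_6.
Other parents of S_2's children:
  parents(S_4) \ {S_2} = {S_1}.
  S_5 also has parents S_0, S_1.
  S_6 also has parent S_3.
MB(S_2) = {S_0, S_1, S_3, S_4, S_5, S_6}.
Comparing with the claimed set, S_1 is missing.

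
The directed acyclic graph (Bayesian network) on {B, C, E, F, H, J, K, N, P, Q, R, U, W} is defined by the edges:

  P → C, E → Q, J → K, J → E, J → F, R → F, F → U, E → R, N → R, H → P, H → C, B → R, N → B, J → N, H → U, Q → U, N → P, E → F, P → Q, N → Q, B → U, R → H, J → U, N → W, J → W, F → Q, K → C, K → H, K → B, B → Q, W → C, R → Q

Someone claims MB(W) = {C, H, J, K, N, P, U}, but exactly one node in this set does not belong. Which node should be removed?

A node's Markov blanket = Pa ∪ Ch ∪ (parents of Ch other than the node itself).
W's parents: J, N.
W's children: C.
Parents of each child, excluding W:
  C's other parents are H, K, P.
MB(W) = {C, H, J, K, N, P}.
U is neither a parent, child, nor co-parent of W, so it does not belong.

U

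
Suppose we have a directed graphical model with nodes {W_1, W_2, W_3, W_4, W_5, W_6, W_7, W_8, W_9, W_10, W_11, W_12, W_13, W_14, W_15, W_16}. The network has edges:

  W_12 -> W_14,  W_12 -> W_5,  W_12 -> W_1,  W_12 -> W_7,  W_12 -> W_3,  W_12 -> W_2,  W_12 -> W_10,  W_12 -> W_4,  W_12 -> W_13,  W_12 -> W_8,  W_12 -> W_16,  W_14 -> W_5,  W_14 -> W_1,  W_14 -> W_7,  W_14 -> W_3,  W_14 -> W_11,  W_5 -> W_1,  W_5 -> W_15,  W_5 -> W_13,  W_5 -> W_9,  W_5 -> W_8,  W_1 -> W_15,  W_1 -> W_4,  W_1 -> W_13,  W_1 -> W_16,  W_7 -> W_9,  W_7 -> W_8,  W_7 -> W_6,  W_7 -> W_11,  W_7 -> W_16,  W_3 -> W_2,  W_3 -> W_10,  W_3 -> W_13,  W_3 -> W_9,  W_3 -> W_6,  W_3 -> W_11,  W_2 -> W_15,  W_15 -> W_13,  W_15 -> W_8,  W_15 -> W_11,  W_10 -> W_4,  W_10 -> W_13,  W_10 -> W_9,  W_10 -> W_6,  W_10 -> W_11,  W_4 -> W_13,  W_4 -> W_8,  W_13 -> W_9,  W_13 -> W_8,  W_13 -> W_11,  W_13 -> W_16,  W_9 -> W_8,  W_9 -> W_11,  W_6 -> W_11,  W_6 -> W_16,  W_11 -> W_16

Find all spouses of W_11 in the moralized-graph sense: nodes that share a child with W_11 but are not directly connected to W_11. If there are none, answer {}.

{W_1, W_12}

Children of W_11: W_16.
  W_16: W_1, W_6, W_7, W_12, W_13
Excluding nodes already adjacent to W_11 (W_3, W_6, W_7, W_9, W_10, W_13, W_14, W_15, W_16), the co-parent-only contribution is {W_1, W_12}.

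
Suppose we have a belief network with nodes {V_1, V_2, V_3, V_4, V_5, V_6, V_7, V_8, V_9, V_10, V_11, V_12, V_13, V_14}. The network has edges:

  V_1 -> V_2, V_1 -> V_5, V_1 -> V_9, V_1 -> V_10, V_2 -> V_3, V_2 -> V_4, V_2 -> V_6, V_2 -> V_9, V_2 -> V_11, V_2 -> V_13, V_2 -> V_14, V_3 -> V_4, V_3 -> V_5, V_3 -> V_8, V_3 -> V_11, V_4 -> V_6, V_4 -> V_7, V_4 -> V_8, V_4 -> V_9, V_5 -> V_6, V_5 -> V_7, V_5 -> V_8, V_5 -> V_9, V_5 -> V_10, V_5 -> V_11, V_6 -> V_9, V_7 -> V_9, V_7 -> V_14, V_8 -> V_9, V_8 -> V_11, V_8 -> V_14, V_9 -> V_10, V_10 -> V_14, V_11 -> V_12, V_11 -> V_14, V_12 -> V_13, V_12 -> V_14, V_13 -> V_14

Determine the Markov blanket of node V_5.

Children of V_5: V_6, V_7, V_8, V_9, V_10, V_11.
V_5 has parents V_1, V_3.
Other parents of V_5's children:
  parents(V_6) \ {V_5} = {V_2, V_4}.
  V_7's other parent is V_4.
  V_8's other parents are V_3, V_4.
  parents(V_9) \ {V_5} = {V_1, V_2, V_4, V_6, V_7, V_8}.
  V_10's other parents are V_1, V_9.
  V_11 also has parents V_2, V_3, V_8.
MB(V_5) = {V_1, V_2, V_3, V_4, V_6, V_7, V_8, V_9, V_10, V_11}.

{V_1, V_2, V_3, V_4, V_6, V_7, V_8, V_9, V_10, V_11}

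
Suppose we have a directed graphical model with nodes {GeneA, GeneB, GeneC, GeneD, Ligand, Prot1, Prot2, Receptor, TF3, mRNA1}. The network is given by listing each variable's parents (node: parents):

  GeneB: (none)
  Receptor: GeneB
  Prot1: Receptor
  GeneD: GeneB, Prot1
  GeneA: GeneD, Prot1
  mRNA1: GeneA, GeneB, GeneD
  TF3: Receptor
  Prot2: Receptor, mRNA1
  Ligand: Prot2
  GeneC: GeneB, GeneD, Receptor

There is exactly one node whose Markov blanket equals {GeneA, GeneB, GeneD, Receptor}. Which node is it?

Prot1

The target node must have every member of {GeneA, GeneB, GeneD, Receptor} as a parent, child, or co-parent, and no others.
Parents of Prot1: Receptor; children: GeneA, GeneD; co-parents: GeneB, GeneD.
These exactly cover the given set, so the node is Prot1.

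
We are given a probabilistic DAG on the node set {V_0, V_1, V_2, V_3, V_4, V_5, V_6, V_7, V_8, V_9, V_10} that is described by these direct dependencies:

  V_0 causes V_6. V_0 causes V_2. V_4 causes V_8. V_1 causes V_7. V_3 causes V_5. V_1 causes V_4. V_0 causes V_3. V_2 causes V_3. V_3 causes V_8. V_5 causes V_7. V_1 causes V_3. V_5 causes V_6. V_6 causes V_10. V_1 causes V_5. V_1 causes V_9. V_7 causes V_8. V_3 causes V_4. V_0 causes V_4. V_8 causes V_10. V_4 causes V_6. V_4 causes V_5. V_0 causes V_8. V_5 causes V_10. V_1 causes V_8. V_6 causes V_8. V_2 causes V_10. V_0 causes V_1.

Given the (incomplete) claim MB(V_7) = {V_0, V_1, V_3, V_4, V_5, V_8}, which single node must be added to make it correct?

V_6

A node's Markov blanket = Pa ∪ Ch ∪ (parents of Ch other than the node itself).
V_7 has parents V_1, V_5.
Ch(V_7) = {V_8}.
Other parents of V_7's children:
  V_8: V_0, V_1, V_3, V_4, V_6
MB(V_7) = {V_0, V_1, V_3, V_4, V_5, V_6, V_8}.
Comparing with the claimed set, V_6 is missing.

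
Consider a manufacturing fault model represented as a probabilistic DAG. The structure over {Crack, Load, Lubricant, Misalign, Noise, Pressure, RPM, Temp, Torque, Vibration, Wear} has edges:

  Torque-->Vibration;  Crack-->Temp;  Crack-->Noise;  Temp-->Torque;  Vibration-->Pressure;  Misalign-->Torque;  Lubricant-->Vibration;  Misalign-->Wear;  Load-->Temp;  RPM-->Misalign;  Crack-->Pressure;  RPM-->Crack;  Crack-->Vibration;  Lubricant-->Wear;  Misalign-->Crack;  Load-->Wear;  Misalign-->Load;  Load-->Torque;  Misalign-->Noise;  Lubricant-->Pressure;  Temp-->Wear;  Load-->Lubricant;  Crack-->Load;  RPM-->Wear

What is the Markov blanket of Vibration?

{Crack, Lubricant, Pressure, Torque}

The Markov blanket of a node is its parents, its children, and the other parents of its children.
Parents of Vibration: Crack, Lubricant, Torque.
Vibration has child Pressure.
Other parents of Vibration's children:
  Pressure: Crack, Lubricant
So the Markov blanket of Vibration is {Crack, Lubricant, Pressure, Torque}.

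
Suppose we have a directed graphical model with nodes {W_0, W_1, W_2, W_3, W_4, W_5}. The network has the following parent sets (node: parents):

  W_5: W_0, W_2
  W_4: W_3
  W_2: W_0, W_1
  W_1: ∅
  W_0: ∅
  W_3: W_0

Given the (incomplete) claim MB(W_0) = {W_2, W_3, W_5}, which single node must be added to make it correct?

W_0 has no parents.
W_0 has children W_2, W_3, W_5.
Parents of each child, excluding W_0:
  parents(W_2) \ {W_0} = {W_1}.
  W_3: no additional parents.
  parents(W_5) \ {W_0} = {W_2}.
MB(W_0) = {W_1, W_2, W_3, W_5}.
Comparing with the claimed set, W_1 is missing.

W_1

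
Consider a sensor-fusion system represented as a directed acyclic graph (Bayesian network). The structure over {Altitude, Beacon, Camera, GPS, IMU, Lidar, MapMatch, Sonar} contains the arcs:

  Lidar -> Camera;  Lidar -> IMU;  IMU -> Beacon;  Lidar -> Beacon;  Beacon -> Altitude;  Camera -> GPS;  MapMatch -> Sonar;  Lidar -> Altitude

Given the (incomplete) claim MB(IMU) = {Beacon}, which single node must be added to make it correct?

Recall MB(v) = parents ∪ children ∪ spouses, where spouses are the other parents of v's children.
IMU has parent Lidar.
IMU has child Beacon.
Other parents of IMU's children:
  Beacon: Lidar
MB(IMU) = {Beacon, Lidar}.
Comparing with the claimed set, Lidar is missing.

Lidar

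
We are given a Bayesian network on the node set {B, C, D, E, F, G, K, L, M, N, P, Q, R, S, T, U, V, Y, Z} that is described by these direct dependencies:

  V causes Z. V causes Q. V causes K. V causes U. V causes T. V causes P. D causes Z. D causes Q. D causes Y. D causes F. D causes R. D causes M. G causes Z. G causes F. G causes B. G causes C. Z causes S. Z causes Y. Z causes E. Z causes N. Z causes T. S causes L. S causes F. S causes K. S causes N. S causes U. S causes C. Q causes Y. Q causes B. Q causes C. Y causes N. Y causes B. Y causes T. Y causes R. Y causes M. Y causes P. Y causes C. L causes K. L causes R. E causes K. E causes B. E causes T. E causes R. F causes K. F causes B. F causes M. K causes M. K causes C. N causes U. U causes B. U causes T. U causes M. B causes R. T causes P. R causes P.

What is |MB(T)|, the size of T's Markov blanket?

7

T's parents: E, U, V, Y, Z.
Children of T: P.
Co-parents of T (other parents of its children):
  parents(P) \ {T} = {R, V, Y}.
MB(T) = {E, P, R, U, V, Y, Z}, which has 7 nodes.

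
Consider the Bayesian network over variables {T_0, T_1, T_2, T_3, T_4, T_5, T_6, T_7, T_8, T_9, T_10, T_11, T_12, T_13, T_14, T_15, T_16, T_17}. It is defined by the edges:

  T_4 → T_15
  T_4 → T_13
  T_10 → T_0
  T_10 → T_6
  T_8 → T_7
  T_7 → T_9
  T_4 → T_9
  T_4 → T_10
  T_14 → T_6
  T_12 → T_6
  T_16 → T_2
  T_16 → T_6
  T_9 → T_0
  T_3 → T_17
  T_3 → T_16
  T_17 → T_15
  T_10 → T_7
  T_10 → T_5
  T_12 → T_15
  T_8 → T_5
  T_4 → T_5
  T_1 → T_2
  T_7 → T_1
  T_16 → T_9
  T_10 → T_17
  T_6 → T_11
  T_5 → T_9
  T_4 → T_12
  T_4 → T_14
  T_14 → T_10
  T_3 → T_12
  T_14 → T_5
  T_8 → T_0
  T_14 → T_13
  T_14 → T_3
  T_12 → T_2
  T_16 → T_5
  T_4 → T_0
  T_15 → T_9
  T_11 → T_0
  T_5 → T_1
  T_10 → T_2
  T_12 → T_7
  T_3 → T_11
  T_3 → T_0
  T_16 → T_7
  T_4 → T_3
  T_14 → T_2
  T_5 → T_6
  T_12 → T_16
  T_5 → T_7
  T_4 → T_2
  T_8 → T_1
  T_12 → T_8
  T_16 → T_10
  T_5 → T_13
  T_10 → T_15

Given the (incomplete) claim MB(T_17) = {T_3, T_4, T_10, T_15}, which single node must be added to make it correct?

T_12

The Markov blanket of a node is its parents, its children, and the other parents of its children.
Children of T_17: T_15.
Pa(T_17) = {T_3, T_10}.
For each child, the remaining parents (spouses of T_17):
  parents(T_15) \ {T_17} = {T_4, T_10, T_12}.
MB(T_17) = {T_3, T_4, T_10, T_12, T_15}.
Comparing with the claimed set, T_12 is missing.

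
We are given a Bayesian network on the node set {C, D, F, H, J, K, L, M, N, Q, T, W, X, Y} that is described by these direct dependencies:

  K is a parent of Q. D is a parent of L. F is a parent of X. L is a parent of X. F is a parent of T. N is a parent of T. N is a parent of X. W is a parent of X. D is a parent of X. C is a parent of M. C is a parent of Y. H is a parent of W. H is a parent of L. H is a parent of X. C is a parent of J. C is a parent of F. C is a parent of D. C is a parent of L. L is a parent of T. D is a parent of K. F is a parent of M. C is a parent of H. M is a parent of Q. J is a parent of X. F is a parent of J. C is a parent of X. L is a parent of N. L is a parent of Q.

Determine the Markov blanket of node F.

Recall MB(v) = parents ∪ children ∪ spouses, where spouses are the other parents of v's children.
F's children: J, M, T, X.
Parents of F: C.
For each child, the remaining parents (spouses of F):
  parents(J) \ {F} = {C}.
  parents(M) \ {F} = {C}.
  T also has parents L, N.
  X's other parents are C, D, H, J, L, N, W.
So the Markov blanket of F is {C, D, H, J, L, M, N, T, W, X}.

{C, D, H, J, L, M, N, T, W, X}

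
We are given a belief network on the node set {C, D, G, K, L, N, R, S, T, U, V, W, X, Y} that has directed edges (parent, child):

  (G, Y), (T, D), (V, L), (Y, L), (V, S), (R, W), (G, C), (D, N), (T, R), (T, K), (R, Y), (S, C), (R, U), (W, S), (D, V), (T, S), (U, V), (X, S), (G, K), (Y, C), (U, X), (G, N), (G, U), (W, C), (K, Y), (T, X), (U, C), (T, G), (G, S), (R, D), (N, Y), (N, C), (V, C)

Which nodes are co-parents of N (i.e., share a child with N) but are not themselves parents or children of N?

{K, R, S, U, V, W}

Children of N: C, Y.
  Y: G, K, R
  C: G, S, U, V, W, Y
Excluding nodes already adjacent to N (C, D, G, Y), the co-parent-only contribution is {K, R, S, U, V, W}.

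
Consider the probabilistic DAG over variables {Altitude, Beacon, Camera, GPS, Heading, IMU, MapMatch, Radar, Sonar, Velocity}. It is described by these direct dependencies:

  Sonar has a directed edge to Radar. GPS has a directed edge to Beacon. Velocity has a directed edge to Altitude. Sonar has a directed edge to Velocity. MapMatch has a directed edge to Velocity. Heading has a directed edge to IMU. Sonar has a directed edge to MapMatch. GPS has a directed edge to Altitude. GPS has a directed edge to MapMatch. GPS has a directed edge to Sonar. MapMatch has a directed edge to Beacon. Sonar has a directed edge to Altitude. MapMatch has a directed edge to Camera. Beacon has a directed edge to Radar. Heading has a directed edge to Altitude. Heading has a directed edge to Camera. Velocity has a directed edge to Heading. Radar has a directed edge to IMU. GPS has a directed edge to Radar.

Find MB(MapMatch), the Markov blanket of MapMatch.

By definition, MB(MapMatch) is built from MapMatch's parents, MapMatch's children, and the co-parents of MapMatch.
Children of MapMatch: Beacon, Camera, Velocity.
Parents of MapMatch: GPS, Sonar.
Other parents of MapMatch's children:
  parents(Beacon) \ {MapMatch} = {GPS}.
  Velocity's other parent is Sonar.
  Camera also has parent Heading.
So the Markov blanket of MapMatch is {Beacon, Camera, GPS, Heading, Sonar, Velocity}.

{Beacon, Camera, GPS, Heading, Sonar, Velocity}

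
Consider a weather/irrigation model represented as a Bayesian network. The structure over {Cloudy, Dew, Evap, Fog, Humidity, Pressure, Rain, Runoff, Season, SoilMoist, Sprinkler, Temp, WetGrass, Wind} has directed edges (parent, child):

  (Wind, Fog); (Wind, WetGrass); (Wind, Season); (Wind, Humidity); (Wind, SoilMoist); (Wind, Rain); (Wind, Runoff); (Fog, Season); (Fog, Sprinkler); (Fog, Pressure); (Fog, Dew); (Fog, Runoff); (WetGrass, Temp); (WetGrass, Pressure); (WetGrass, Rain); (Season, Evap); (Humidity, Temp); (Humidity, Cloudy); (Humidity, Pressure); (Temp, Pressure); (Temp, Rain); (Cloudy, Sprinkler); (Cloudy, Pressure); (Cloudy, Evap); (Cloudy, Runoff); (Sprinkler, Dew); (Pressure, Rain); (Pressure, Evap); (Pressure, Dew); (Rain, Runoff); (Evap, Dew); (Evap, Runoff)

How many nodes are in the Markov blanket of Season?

By definition, MB(Season) is built from Season's parents, Season's children, and the co-parents of Season.
Pa(Season) = {Fog, Wind}.
Season has child Evap.
For each child, the remaining parents (spouses of Season):
  Evap also has parents Cloudy, Pressure.
MB(Season) = {Cloudy, Evap, Fog, Pressure, Wind}, which has 5 nodes.

5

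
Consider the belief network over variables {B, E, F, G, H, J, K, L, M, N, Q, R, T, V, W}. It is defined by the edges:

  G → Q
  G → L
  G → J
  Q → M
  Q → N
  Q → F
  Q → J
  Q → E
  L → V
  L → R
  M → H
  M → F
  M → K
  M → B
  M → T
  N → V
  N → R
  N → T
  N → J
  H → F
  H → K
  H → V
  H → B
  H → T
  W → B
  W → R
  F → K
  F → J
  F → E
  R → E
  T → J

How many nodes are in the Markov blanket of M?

By definition, MB(M) is built from M's parents, M's children, and the co-parents of M.
Parents of M: Q.
M has children B, F, H, K, T.
For each child, the remaining parents (spouses of M):
  H: —
  F: H, Q
  K: F, H
  B: H, W
  T: H, N
MB(M) = {B, F, H, K, N, Q, T, W}, which has 8 nodes.

8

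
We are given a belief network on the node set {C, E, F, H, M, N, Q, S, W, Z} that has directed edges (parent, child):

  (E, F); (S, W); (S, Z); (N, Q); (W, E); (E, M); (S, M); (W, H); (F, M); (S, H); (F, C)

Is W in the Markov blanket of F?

F's parents: E.
Children of F: C, M.
Co-parents of F (other parents of its children):
  C has no other parent.
  M also has parents E, S.
MB(F) = {C, E, M, S}; W is not in this set.

No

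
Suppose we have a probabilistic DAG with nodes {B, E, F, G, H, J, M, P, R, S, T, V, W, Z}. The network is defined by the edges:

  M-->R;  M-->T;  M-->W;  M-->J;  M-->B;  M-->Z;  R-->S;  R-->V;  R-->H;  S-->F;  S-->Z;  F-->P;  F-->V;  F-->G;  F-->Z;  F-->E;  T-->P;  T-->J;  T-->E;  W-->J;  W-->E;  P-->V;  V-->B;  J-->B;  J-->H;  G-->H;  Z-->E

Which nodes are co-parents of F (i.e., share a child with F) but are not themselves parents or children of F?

Children of F: E, G, P, V, Z.
  P also has parent T.
  V also has parents P, R.
  G: no additional parents.
  Z also has parents M, S.
  parents(E) \ {F} = {T, W, Z}.
Excluding nodes already adjacent to F (E, G, P, S, V, Z), the co-parent-only contribution is {M, R, T, W}.

{M, R, T, W}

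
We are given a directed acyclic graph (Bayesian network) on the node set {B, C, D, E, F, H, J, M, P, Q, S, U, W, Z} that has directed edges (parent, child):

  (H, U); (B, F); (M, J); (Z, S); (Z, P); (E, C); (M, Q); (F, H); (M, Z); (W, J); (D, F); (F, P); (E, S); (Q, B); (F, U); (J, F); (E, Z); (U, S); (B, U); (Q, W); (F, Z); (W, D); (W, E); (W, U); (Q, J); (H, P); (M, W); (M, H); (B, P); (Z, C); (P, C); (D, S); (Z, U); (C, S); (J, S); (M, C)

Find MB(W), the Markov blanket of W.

{B, D, E, F, H, J, M, Q, U, Z}

W's parents: M, Q.
W's children: D, E, J, U.
For each child, the remaining parents (spouses of W):
  D: no additional parents.
  J also has parents M, Q.
  E: no additional parents.
  parents(U) \ {W} = {B, F, H, Z}.
Taking the union gives {B, D, E, F, H, J, M, Q, U, Z}.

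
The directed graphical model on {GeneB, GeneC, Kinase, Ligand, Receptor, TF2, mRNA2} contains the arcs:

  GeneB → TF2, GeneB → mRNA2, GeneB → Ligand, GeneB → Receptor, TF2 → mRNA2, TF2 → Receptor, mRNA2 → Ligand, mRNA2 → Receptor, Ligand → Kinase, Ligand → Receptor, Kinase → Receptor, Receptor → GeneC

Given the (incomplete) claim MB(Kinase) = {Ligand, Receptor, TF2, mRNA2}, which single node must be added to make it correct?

The Markov blanket of a node is its parents, its children, and the other parents of its children.
Ch(Kinase) = {Receptor}.
Kinase's parents: Ligand.
Other parents of Kinase's children:
  Receptor: GeneB, Ligand, TF2, mRNA2
MB(Kinase) = {GeneB, Ligand, Receptor, TF2, mRNA2}.
Comparing with the claimed set, GeneB is missing.

GeneB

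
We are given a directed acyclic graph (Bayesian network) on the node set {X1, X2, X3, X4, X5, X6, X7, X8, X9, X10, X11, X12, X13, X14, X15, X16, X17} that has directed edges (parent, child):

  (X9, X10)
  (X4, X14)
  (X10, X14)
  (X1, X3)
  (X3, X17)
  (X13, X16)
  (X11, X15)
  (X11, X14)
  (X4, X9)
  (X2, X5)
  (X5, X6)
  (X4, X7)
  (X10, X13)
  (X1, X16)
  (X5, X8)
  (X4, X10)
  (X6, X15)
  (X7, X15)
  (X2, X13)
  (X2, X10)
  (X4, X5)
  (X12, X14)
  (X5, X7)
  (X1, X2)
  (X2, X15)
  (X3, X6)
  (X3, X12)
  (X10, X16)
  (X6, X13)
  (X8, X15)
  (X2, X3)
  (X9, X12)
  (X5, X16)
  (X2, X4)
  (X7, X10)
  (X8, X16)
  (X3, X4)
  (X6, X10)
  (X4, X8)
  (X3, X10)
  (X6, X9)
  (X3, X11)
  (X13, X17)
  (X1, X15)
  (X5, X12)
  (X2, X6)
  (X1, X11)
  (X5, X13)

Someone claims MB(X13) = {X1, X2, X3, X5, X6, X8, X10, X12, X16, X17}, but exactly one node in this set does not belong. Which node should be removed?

Pa(X13) = {X2, X5, X6, X10}.
Ch(X13) = {X16, X17}.
Parents of each child, excluding X13:
  parents(X16) \ {X13} = {X1, X5, X8, X10}.
  parents(X17) \ {X13} = {X3}.
MB(X13) = {X1, X2, X3, X5, X6, X8, X10, X16, X17}.
X12 is neither a parent, child, nor co-parent of X13, so it does not belong.

X12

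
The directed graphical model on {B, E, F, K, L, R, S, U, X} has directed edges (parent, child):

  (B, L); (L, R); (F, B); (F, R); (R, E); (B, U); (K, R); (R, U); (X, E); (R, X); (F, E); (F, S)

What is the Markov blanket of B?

The Markov blanket of a node is its parents, its children, and the other parents of its children.
Pa(B) = {F}.
B's children: L, U.
For each child, the remaining parents (spouses of B):
  L has no other parent.
  parents(U) \ {B} = {R}.
Taking the union gives {F, L, R, U}.

{F, L, R, U}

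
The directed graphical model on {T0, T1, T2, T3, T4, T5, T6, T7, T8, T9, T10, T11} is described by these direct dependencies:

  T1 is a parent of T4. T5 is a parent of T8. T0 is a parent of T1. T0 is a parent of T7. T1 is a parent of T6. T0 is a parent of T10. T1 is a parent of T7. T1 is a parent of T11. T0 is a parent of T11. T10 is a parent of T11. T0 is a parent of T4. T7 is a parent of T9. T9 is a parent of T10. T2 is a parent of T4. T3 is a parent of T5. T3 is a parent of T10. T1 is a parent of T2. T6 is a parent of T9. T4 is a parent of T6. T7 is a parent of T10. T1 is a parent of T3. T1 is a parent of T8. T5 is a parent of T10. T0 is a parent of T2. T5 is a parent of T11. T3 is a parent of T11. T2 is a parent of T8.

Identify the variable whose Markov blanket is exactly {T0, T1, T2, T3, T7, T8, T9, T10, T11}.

T5

The target node must have every member of {T0, T1, T2, T3, T7, T8, T9, T10, T11} as a parent, child, or co-parent, and no others.
Parents of T5: T3; children: T8, T10, T11; co-parents: T0, T1, T2, T3, T7, T9, T10.
These exactly cover the given set, so the node is T5.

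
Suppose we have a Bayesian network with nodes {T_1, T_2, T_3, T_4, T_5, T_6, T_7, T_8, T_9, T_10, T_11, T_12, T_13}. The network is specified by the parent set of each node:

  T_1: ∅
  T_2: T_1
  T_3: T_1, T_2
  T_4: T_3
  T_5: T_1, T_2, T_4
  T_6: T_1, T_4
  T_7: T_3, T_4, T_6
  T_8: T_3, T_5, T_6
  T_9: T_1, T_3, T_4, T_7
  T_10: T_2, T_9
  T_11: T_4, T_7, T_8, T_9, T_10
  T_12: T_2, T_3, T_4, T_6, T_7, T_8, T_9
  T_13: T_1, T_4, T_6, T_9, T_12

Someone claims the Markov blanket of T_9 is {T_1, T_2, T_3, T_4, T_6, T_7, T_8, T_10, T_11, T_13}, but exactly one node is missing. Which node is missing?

T_12

T_9's children: T_10, T_11, T_12, T_13.
T_9's parents: T_1, T_3, T_4, T_7.
For each child, the remaining parents (spouses of T_9):
  T_10: T_2
  T_11: T_4, T_7, T_8, T_10
  T_12: T_2, T_3, T_4, T_6, T_7, T_8
  T_13: T_1, T_4, T_6, T_12
MB(T_9) = {T_1, T_2, T_3, T_4, T_6, T_7, T_8, T_10, T_11, T_12, T_13}.
Comparing with the claimed set, T_12 is missing.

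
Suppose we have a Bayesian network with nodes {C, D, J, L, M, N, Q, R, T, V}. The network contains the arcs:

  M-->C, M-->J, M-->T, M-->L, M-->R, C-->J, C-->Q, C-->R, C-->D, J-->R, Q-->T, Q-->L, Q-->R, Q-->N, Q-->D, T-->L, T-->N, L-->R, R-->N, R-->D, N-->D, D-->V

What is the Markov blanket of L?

{C, J, M, Q, R, T}

L's parents: M, Q, T.
L's children: R.
For each child, the remaining parents (spouses of L):
  R's other parents are C, J, M, Q.
MB(L) = {C, J, M, Q, R, T}.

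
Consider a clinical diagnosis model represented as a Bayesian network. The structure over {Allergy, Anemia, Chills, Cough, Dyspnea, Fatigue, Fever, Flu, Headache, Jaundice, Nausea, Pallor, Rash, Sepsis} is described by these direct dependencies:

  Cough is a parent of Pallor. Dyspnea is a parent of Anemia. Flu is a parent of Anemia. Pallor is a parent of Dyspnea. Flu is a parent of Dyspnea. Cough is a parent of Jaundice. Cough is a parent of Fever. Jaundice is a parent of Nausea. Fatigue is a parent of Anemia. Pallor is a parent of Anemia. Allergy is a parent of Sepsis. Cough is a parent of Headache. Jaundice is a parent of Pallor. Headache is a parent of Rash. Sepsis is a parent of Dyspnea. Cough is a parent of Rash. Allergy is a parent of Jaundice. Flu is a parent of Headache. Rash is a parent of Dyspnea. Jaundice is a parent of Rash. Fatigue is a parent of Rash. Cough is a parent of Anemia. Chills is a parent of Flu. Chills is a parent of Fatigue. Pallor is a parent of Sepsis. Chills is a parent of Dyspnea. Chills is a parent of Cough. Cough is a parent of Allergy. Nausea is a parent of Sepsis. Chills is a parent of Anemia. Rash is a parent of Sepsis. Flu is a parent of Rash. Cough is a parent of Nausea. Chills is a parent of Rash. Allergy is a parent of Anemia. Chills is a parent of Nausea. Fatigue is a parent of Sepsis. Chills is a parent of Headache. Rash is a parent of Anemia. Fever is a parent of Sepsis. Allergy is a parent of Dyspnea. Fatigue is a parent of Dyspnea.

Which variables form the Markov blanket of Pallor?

Pa(Pallor) = {Cough, Jaundice}.
Children of Pallor: Anemia, Dyspnea, Sepsis.
Parents of each child, excluding Pallor:
  Sepsis: Allergy, Fatigue, Fever, Nausea, Rash
  Dyspnea: Allergy, Chills, Fatigue, Flu, Rash, Sepsis
  Anemia: Allergy, Chills, Cough, Dyspnea, Fatigue, Flu, Rash
MB(Pallor) = {Allergy, Anemia, Chills, Cough, Dyspnea, Fatigue, Fever, Flu, Jaundice, Nausea, Rash, Sepsis}.

{Allergy, Anemia, Chills, Cough, Dyspnea, Fatigue, Fever, Flu, Jaundice, Nausea, Rash, Sepsis}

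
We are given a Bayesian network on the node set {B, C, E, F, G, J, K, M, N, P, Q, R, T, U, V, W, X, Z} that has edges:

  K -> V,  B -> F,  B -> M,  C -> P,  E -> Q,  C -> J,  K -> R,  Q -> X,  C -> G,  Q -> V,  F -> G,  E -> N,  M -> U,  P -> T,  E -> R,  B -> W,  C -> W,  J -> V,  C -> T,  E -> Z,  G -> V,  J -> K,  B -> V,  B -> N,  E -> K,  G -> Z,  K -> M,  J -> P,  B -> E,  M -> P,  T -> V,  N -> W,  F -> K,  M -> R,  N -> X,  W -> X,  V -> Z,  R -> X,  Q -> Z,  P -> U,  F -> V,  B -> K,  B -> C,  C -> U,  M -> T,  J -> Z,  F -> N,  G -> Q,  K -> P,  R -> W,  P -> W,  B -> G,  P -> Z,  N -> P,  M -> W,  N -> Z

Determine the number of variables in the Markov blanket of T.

10

T has parents C, M, P.
Children of T: V.
For each child, the remaining parents (spouses of T):
  V: B, F, G, J, K, Q
MB(T) = {B, C, F, G, J, K, M, P, Q, V}, which has 10 nodes.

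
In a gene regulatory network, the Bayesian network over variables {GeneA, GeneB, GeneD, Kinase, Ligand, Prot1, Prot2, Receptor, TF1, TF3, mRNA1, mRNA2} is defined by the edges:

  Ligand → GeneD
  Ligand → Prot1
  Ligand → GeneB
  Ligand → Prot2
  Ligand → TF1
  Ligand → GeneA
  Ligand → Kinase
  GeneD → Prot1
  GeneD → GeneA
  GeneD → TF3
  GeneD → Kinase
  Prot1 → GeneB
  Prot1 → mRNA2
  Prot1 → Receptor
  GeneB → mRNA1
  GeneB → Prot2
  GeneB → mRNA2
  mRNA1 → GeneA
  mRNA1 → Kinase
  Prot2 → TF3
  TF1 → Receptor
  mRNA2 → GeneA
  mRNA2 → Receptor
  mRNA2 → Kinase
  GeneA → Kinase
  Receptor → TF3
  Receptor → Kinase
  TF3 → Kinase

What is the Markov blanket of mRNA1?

{GeneA, GeneB, GeneD, Kinase, Ligand, Receptor, TF3, mRNA2}

A node's Markov blanket = Pa ∪ Ch ∪ (parents of Ch other than the node itself).
Parents of mRNA1: GeneB.
mRNA1's children: GeneA, Kinase.
For each child, the remaining parents (spouses of mRNA1):
  GeneA: GeneD, Ligand, mRNA2
  Kinase: GeneA, GeneD, Ligand, Receptor, TF3, mRNA2
MB(mRNA1) = {GeneA, GeneB, GeneD, Kinase, Ligand, Receptor, TF3, mRNA2}.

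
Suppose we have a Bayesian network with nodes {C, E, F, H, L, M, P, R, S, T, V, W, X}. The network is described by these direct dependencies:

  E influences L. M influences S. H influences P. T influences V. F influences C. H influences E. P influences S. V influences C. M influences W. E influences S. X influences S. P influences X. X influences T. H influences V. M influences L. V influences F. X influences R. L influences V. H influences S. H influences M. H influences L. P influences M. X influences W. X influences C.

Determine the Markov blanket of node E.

{H, L, M, P, S, X}

Children of E: L, S.
Pa(E) = {H}.
Parents of each child, excluding E:
  parents(L) \ {E} = {H, M}.
  parents(S) \ {E} = {H, M, P, X}.
So the Markov blanket of E is {H, L, M, P, S, X}.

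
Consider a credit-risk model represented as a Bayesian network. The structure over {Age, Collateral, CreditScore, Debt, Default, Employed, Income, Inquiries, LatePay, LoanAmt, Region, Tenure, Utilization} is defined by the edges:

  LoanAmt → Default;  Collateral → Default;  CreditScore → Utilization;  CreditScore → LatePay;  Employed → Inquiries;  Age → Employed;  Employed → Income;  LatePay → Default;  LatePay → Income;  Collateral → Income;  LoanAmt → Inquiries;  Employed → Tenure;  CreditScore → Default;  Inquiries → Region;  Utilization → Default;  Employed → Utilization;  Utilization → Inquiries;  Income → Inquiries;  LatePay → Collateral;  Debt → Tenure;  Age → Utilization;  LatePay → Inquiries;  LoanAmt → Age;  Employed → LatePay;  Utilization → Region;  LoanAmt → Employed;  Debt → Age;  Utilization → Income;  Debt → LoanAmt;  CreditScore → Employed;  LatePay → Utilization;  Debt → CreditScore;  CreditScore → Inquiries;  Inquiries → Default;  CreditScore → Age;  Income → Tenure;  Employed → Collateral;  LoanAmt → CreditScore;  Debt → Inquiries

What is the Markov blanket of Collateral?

{CreditScore, Default, Employed, Income, Inquiries, LatePay, LoanAmt, Utilization}

A node's Markov blanket = Pa ∪ Ch ∪ (parents of Ch other than the node itself).
Pa(Collateral) = {Employed, LatePay}.
Children of Collateral: Default, Income.
For each child, the remaining parents (spouses of Collateral):
  Income's other parents are Employed, LatePay, Utilization.
  Default also has parents CreditScore, Inquiries, LatePay, LoanAmt, Utilization.
So the Markov blanket of Collateral is {CreditScore, Default, Employed, Income, Inquiries, LatePay, LoanAmt, Utilization}.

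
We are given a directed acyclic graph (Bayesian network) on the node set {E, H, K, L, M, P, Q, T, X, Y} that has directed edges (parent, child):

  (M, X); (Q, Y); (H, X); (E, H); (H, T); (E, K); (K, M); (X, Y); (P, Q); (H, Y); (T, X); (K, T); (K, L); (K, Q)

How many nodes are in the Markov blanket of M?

Recall MB(v) = parents ∪ children ∪ spouses, where spouses are the other parents of v's children.
Ch(M) = {X}.
M's parents: K.
Other parents of M's children:
  parents(X) \ {M} = {H, T}.
MB(M) = {H, K, T, X}, which has 4 nodes.

4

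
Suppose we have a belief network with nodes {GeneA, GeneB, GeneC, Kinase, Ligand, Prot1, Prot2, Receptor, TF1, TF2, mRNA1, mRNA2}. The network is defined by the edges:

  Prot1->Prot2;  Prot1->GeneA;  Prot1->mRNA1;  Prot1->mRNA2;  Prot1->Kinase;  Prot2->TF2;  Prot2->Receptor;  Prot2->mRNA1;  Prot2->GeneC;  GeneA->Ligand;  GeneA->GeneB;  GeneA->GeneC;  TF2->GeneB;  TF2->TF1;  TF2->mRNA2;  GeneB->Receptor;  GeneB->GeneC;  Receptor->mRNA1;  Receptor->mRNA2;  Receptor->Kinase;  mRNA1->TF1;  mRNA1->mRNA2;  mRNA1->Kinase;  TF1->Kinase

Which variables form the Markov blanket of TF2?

Parents of TF2: Prot2.
Children of TF2: GeneB, TF1, mRNA2.
Co-parents of TF2 (other parents of its children):
  GeneB's other parent is GeneA.
  TF1 also has parent mRNA1.
  mRNA2's other parents are Prot1, Receptor, mRNA1.
Taking the union gives {GeneA, GeneB, Prot1, Prot2, Receptor, TF1, mRNA1, mRNA2}.

{GeneA, GeneB, Prot1, Prot2, Receptor, TF1, mRNA1, mRNA2}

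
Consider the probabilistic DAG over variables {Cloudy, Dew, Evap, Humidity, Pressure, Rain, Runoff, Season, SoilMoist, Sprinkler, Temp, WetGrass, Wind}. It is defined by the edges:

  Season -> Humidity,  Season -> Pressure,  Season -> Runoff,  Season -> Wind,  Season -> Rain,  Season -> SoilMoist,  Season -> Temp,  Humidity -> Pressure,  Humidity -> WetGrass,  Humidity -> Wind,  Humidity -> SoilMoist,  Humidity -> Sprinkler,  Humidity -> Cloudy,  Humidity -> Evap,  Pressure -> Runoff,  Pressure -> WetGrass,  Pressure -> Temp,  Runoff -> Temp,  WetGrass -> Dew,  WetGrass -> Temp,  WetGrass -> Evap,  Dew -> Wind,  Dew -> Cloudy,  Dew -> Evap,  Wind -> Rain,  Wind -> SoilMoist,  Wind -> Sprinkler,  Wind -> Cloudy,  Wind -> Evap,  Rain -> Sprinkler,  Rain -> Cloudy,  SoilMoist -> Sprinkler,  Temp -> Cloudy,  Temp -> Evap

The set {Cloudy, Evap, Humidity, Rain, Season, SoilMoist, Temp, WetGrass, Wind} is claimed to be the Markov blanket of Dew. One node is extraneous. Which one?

Parents of Dew: WetGrass.
Ch(Dew) = {Cloudy, Evap, Wind}.
Parents of each child, excluding Dew:
  Wind's other parents are Humidity, Season.
  Cloudy's other parents are Humidity, Rain, Temp, Wind.
  Evap also has parents Humidity, Temp, WetGrass, Wind.
MB(Dew) = {Cloudy, Evap, Humidity, Rain, Season, Temp, WetGrass, Wind}.
SoilMoist is neither a parent, child, nor co-parent of Dew, so it does not belong.

SoilMoist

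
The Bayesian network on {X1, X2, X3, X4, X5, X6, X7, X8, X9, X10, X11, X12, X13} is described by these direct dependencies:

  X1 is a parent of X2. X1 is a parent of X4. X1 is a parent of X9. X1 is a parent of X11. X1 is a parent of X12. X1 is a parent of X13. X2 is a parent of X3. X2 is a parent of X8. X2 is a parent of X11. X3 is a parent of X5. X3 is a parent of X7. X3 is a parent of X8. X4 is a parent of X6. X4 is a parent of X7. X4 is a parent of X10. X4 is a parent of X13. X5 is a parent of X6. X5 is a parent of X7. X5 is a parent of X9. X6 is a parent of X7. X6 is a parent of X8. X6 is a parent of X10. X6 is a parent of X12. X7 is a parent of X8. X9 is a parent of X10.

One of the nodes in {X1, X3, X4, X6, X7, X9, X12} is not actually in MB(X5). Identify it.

The Markov blanket of a node is its parents, its children, and the other parents of its children.
Pa(X5) = {X3}.
X5 has children X6, X7, X9.
Other parents of X5's children:
  X6: X4
  X7: X3, X4, X6
  X9: X1
MB(X5) = {X1, X3, X4, X6, X7, X9}.
X12 is neither a parent, child, nor co-parent of X5, so it does not belong.

X12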